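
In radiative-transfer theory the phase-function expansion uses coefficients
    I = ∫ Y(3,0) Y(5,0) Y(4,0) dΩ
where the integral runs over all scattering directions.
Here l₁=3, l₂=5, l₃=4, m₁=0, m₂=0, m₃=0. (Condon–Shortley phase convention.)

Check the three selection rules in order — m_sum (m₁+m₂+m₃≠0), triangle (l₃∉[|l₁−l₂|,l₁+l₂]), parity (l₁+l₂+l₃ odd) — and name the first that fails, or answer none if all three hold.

Σmᵢ = 0  ✓
l₃∈[|l₁−l₂|,l₁+l₂]=[2,8], have l₃=4  ✓
Σlᵢ = 12 ⇒ even  ✓

none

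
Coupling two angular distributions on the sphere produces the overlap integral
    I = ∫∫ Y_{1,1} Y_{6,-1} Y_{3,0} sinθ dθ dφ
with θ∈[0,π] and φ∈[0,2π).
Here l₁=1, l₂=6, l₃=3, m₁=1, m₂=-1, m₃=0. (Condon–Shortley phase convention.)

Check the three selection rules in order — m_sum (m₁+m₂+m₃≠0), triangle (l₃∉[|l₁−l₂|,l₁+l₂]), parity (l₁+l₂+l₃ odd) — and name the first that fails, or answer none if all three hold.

m₁+m₂+m₃ = 1 − 1 + 0 = 0  ✓
triangle: need |l₁−l₂| ≤ l₃ ≤ l₁+l₂ = [5,7]; l₃=3 is outside  ✗
parity: l₁+l₂+l₃ = 10 is even

triangle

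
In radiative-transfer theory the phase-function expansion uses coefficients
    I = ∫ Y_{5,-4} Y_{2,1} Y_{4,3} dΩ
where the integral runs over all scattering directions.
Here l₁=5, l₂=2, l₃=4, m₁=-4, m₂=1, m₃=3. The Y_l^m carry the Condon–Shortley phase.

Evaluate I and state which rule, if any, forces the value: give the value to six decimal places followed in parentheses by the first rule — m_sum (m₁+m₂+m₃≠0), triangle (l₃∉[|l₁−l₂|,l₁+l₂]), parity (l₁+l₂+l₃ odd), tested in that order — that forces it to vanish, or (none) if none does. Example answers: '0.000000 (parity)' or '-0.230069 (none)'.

L=11 odd ⇒ parity kills the (l;000) factor ⇒ I = 0

0.000000 (parity)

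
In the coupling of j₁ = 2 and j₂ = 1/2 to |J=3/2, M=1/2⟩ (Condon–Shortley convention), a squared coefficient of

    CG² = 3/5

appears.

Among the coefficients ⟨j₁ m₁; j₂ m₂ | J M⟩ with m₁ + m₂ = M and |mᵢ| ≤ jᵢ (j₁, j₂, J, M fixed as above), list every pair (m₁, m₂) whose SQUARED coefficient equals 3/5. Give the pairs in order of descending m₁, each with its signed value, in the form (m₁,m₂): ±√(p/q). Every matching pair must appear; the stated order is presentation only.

(1,-1/2): +√(3/5)

Admissible pairs with m₁+m₂ = M = 1/2: (0,1/2), (1,-1/2)
  (m₁,m₂)=(1,-1/2): CG² = 3/5, CG = +√(3/5)   ← matches the target
  (m₁,m₂)=(0,1/2): CG² = 2/5, CG = −√(2/5)
Pairs with CG² = 3/5: (1,-1/2): +√(3/5)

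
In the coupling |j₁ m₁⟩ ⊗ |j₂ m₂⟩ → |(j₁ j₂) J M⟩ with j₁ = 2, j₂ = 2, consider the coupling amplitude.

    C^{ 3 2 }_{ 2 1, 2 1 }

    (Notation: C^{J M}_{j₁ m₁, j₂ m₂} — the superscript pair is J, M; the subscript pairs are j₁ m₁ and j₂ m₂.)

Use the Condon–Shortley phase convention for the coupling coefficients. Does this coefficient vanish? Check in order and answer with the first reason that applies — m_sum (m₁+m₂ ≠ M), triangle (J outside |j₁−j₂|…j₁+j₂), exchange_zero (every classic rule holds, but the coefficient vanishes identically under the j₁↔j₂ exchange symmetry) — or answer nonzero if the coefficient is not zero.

m-sum: m₁+m₂ = 1+1 = 2, M = 2  ✓
triangle: |j₁−j₂| = 0 ≤ J = 3 ≤ j₁+j₂ = 4  ✓
exchange: j₁=j₂ and m₁=m₂, and (−1)^(j₁+j₂−J) = (−1)^1 = −1 forces ⟨j₁m₁;j₂m₂|JM⟩ = −⟨j₂m₂;j₁m₁|JM⟩ = −⟨j₁m₁;j₂m₂|JM⟩ ⇒ the coefficient vanishes identically
Racah sum check: Σ_k collapses to 0 ⇒ CG = 0

exchange_zero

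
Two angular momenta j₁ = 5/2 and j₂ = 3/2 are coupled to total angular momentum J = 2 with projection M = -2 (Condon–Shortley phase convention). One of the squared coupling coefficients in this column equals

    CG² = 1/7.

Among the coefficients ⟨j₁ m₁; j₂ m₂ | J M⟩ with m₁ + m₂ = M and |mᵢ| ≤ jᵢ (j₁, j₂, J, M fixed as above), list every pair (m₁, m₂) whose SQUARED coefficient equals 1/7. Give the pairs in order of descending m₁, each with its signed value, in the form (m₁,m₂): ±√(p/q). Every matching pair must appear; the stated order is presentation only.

(-1/2,-3/2): +√(1/7)

Admissible pairs with m₁+m₂ = M = -2: (-5/2,1/2), (-3/2,-1/2), (-1/2,-3/2)
  (m₁,m₂)=(-1/2,-3/2): CG² = 1/7, CG = +√(1/7)   ← matches the target
  (m₁,m₂)=(-3/2,-1/2): CG² = 8/21, CG = −√(8/21)
  (m₁,m₂)=(-5/2,1/2): CG² = 10/21, CG = +√(10/21)
Pairs with CG² = 1/7: (-1/2,-3/2): +√(1/7)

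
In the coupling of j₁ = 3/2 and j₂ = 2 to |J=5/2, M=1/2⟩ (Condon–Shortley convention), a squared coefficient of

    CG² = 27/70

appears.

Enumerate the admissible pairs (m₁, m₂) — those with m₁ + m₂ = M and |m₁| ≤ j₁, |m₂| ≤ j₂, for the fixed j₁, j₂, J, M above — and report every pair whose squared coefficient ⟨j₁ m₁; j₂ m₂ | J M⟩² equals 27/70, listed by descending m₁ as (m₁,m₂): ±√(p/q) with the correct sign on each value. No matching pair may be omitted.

(3/2,-1): +√(27/70)

Admissible pairs with m₁+m₂ = M = 1/2: (-3/2,2), (-1/2,1), (1/2,0), (3/2,-1)
  (m₁,m₂)=(3/2,-1): CG² = 27/70, CG = +√(27/70)   ← matches the target
  (m₁,m₂)=(1/2,0): CG² = 3/35, CG = +√(3/35)
  (m₁,m₂)=(-1/2,1): CG² = 5/14, CG = −√(5/14)
  (m₁,m₂)=(-3/2,2): CG² = 6/35, CG = −√(6/35)
Pairs with CG² = 27/70: (3/2,-1): +√(27/70)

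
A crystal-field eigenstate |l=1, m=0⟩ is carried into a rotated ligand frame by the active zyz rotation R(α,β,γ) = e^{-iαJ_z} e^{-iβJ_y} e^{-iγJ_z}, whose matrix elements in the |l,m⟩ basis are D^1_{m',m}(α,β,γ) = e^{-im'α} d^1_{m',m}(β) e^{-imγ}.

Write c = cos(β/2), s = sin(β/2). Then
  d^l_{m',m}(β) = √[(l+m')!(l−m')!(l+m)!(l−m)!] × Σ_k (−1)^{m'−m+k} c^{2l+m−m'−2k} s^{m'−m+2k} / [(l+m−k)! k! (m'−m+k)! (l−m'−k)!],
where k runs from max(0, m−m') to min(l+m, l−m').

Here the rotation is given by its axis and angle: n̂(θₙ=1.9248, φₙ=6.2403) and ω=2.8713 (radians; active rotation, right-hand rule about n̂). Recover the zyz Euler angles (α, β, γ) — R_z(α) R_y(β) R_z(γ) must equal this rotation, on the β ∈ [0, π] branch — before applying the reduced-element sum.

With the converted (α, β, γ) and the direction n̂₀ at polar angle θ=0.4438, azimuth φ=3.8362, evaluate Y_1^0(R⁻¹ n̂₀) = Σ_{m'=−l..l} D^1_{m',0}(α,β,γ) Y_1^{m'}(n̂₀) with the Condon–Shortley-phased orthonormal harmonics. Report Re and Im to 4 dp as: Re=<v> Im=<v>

Re=-0.1866 Im=0.0000

Axis–angle → zyz. n̂ = (sinθₙcosφₙ, sinθₙsinφₙ, cosθₙ) = (+0.937130, -0.040214, -0.346656), ω = 2.8713.
R = I cosω + sinω [n̂]ₓ + (1−cosω) n̂n̂ᵀ gives
  R = [+0.760847, +0.018559, -0.648666; -0.166565, -0.960517, -0.222852; -0.627191, +0.277601, -0.727715]
β = atan2(√(R₁₃²+R₂₃²), R₃₃) = 2.385781; α = atan2(R₂₃, R₁₃) mod 2π = 3.472513; γ = atan2(R₃₂, −R₃₁) mod 2π = 0.416691
Need the full column D^1_{m',0} for m'=−1..1 at α=3.4725, β=2.3858, γ=0.4167.
cos(β/2)=0.368975, sin(β/2)=0.929439
d^1_{-1,0}: single k=1 term ⇒ +0.484990;  D = -0.458676-0.157580i
d^1_{0,0}: k∈[0..1] ⇒ +0.136142 -0.863858 = -0.727715;  D = -0.727715+0.000000i
d^1_{1,0}: single k=0 term ⇒ -0.484990;  D = +0.458676-0.157580i
Y_1^{m'}(θ=0.4438,φ=3.8362) and Σ D·Y over m':
  (-0.4587-0.1576i)·(-0.1140+0.0950i)  (-0.7277+0.0000i)·(+0.4413+0.0000i)  (+0.4587-0.1576i)·(+0.1140+0.0950i)
Y_1^0(R⁻¹ n̂) = -0.186638+0.000000i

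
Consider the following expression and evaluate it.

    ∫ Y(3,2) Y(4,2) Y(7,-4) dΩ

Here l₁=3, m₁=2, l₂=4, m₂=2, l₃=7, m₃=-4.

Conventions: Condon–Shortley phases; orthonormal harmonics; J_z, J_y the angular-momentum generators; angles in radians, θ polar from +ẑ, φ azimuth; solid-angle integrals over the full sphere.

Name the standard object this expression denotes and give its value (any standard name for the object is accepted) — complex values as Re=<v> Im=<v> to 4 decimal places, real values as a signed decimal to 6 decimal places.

This is a Gaunt coefficient — the integral of a triple product of spherical harmonics over the sphere.
Rules hold: Σm=0, L=14 even, 1≤7≤7.
N = 7·9·15 = 945
Δ = 0!·6!·8!/15! = 1/45045
Racah Σ t=0..0: t=0:+1/20736 = 1/20736
⇒ 3j(3 4 7; 0 0 0)² = 35/1287, sgn -1
Racah Σ t=0..0: t=0:+1/172800 = 1/172800
⇒ 3j(3 4 7; 2 2 -4)² = 2/65, sgn -1
4πI² = N·(3j₀)²·(3jₘ)² = 1470/1859
I = +1·√(0.790748/4π) = 0.25084996

Gaunt coefficient, +0.250850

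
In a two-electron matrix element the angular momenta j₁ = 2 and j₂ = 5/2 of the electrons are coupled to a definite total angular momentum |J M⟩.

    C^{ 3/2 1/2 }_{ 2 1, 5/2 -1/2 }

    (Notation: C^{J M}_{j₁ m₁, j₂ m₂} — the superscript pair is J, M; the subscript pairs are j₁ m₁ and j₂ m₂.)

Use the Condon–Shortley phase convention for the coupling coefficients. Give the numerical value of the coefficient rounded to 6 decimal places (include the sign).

-0.487950

j₁+j₂−J=3  J+j₁−j₂=1  J−j₁+j₂=2  j₁+j₂+J+1=7
(j₁±m₁, j₂±m₂, J±M) = (3,1,2,3,2,1)
P² = 48/35
sum k=0..1:
  [0] +1/12 = 1/12
  [1] −1/2 = -1/2
S = -5/12
C² = P²·S² = 5/21 ; C = -0.487950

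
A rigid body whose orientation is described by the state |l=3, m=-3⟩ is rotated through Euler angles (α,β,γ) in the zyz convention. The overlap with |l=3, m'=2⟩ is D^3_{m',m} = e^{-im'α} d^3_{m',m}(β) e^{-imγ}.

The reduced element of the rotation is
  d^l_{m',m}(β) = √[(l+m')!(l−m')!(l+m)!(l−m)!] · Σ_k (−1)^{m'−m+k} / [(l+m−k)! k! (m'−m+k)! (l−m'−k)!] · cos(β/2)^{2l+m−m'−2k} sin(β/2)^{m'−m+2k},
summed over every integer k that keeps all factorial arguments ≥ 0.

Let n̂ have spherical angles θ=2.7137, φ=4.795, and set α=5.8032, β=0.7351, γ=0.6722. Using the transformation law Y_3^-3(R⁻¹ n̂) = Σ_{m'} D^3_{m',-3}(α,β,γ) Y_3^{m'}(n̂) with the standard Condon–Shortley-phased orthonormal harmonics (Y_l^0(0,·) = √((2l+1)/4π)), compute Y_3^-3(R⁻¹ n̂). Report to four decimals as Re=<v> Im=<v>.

Re=-0.2535 Im=-0.0388

Need the full column D^3_{m',-3} for m'=−3..3 at α=5.8032, β=0.7351, γ=0.6722.
cos(β/2)=0.933211, sin(β/2)=0.359330
d^3_{-3,-3}: single k=0 term ⇒ +0.660507;  D = +0.553701+0.360118i
d^3_{-2,-3}: single k=0 term ⇒ -0.622970;  D = -0.306383-0.542422i
d^3_{-1,-3}: single k=0 term ⇒ +0.379273;  D = +0.012962+0.379051i
d^3_{0,-3}: single k=0 term ⇒ -0.168630;  D = +0.072710-0.152149i
d^3_{1,-3}: single k=0 term ⇒ +0.056231;  D = -0.044934+0.033807i
d^3_{2,-3}: single k=0 term ⇒ -0.013694;  D = +0.013508-0.002250i
d^3_{3,-3}: single k=0 term ⇒ +0.002153;  D = -0.002047-0.000667i
Y_3^{m'}(θ=2.7137,φ=4.795) and Σ D·Y over m':
  (+0.5537+0.3601i)·(-0.0073-0.0289i)  (-0.3064-0.5424i)·(+0.1579-0.0263i)  (+0.0130+0.3791i)·(+0.0347+0.4195i)  (+0.0727-0.1521i)·(-0.3867+0.0000i)  (-0.0449+0.0338i)·(-0.0347+0.4195i)  (+0.0135-0.0022i)·(+0.1579+0.0263i)  (-0.0020-0.0007i)·(+0.0073-0.0289i)
Y_3^-3(R⁻¹ n̂) = -0.253468-0.038753i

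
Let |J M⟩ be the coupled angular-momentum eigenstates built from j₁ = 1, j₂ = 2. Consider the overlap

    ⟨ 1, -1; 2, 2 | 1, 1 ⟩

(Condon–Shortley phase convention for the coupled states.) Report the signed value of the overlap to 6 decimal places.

√[3·2!0!2!/5! · 0!2!4!0!2!0!] = √(48/5)
  +(−1)^2/∏(2,0,0,2,0,0)! = 1/4  (running 1/4)
⟨..|..⟩ = √(48/5)·(1/4) = +0.774597

+√(3/5) = +0.774597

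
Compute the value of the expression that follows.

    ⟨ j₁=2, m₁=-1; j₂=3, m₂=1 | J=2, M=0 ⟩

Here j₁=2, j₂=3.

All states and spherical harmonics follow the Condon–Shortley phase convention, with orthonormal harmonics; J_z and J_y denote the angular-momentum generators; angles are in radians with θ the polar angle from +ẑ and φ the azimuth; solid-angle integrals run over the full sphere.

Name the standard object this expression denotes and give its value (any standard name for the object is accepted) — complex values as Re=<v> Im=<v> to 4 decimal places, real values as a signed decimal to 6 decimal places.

This is a Clebsch–Gordan (vector-coupling) coefficient.
triangle: 3!×1!×3!/8! = 36/40320
(j±m)!: 1!×3!×4!×2!×2!×2! = 1152
prefactor² = (2J+1)×Δ×N² = 36/7
  k=2: +1/(2!×1!×1!×2!×0!×1!) = 1/4
  k=3: −1/(3!×0!×0!×1!×1!×2!) = -1/12
Σ = 1/6  ⇒  CG² = 36/7×(1/6)² = 1/7
CG = +√(1/7) = +0.377964

Clebsch–Gordan coefficient, +√(1/7) ≈ +0.377964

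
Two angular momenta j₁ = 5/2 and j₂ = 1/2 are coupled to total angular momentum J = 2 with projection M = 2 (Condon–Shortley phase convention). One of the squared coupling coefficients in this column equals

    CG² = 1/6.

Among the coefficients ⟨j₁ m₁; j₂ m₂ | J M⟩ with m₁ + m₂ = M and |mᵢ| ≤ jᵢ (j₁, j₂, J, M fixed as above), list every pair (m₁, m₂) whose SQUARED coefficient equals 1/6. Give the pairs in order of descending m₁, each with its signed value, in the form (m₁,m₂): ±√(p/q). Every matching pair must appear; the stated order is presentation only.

Admissible pairs with m₁+m₂ = M = 2: (3/2,1/2), (5/2,-1/2)
  (m₁,m₂)=(5/2,-1/2): CG² = 5/6, CG = +√(5/6)
  (m₁,m₂)=(3/2,1/2): CG² = 1/6, CG = −√(1/6)   ← matches the target
Pairs with CG² = 1/6: (3/2,1/2): −√(1/6)

(3/2,1/2): −√(1/6)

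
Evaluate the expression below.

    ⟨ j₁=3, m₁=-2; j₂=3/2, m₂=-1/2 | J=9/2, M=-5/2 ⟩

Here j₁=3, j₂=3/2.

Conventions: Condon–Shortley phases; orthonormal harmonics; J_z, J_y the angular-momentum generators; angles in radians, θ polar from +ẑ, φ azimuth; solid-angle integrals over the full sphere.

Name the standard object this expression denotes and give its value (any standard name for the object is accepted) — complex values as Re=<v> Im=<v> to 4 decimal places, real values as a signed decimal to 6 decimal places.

Clebsch–Gordan coefficient, +√(1/2) ≈ +0.707107

This is a Clebsch–Gordan (vector-coupling) coefficient.
j₁+j₂−J=0  J+j₁−j₂=6  J−j₁+j₂=3  j₁+j₂+J+1=10
(j₁±m₁, j₂±m₂, J±M) = (1,5,1,2,2,7)
P² = 28800
sum k=0..0:
  [0] +1/240 = 1/240
S = 1/240
C² = P²·S² = 1/2 ; C = +0.707107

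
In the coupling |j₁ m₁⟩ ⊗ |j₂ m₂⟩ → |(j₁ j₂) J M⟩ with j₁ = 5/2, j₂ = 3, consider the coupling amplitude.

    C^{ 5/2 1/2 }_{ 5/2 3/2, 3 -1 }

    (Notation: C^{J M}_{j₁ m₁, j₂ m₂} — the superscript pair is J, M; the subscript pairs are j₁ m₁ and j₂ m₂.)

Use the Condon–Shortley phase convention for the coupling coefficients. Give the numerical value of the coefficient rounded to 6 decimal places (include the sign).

triangle: 3!×2!×3!/9! = 72/362880
(j±m)!: 4!×1!×2!×4!×3!×2! = 13824
prefactor² = (2J+1)×Δ×N² = 576/35
  k=0: +1/(0!×3!×1!×2!×1!×1!) = 1/12
  k=1: −1/(1!×2!×0!×1!×2!×2!) = -1/8
Σ = -1/24  ⇒  CG² = 576/35×(-1/24)² = 1/35
CG = −√(1/35) = -0.169031

-0.169031  (= −√(1/35))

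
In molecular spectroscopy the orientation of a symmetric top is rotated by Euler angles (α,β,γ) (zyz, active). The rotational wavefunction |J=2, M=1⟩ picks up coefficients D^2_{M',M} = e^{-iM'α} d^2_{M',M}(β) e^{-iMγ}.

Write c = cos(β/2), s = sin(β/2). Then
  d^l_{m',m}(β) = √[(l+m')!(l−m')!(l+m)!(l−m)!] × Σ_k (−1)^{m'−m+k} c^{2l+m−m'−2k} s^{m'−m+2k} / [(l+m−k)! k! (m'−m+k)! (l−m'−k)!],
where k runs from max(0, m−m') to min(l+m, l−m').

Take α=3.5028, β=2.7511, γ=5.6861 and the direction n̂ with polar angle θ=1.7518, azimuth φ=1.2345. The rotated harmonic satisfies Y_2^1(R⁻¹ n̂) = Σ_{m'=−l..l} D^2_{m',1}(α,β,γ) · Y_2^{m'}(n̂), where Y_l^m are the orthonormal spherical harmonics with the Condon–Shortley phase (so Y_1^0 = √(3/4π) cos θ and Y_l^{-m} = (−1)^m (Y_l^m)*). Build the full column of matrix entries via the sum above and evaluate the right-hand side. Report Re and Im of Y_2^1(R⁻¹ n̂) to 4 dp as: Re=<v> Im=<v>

Re=0.0551 Im=-0.0147

Need the full column D^2_{m',1} for m'=−2..2 at α=3.5028, β=2.7511, γ=5.6861.
cos(β/2)=0.194008, sin(β/2)=0.981000
d^2_{-2,1}: single k=3 term ⇒ +0.366317;  D = +0.091088+0.354811i
d^2_{-1,1}: k∈[2..3] ⇒ +0.108667 -0.926138 = -0.817471;  D = +0.469979+0.668864i
d^2_{0,1}: k∈[1..2] ⇒ +0.017547 -0.448645 = -0.431098;  D = -0.356508-0.242378i
d^2_{1,1}: k∈[0..1] ⇒ +0.001417 -0.108667 = -0.107251;  D = +0.104281+0.025064i
d^2_{2,1}: single k=0 term ⇒ -0.014327;  D = -0.014215+0.001791i
Y_2^{m'}(θ=1.7518,φ=1.2345) and Σ D·Y over m':
  (+0.0911+0.3548i)·(-0.2924-0.2329i)  (+0.4700+0.6689i)·(-0.0451+0.1291i)  (-0.3565-0.2424i)·(-0.2847+0.0000i)  (+0.1043+0.0251i)·(+0.0451+0.1291i)  (-0.0142+0.0018i)·(-0.2924+0.2329i)
Y_2^1(R⁻¹ n̂) = +0.055117-0.014668i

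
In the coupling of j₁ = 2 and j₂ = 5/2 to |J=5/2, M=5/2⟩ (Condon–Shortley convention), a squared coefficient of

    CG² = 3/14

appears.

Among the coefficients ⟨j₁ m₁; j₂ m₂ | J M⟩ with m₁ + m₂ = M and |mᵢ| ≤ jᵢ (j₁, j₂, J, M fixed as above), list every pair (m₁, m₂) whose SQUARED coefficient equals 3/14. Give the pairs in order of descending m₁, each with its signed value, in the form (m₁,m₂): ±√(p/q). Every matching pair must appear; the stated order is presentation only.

(2,1/2): +√(3/14)

Admissible pairs with m₁+m₂ = M = 5/2: (0,5/2), (1,3/2), (2,1/2)
  (m₁,m₂)=(2,1/2): CG² = 3/14, CG = +√(3/14)   ← matches the target
  (m₁,m₂)=(1,3/2): CG² = 3/7, CG = −√(3/7)
  (m₁,m₂)=(0,5/2): CG² = 5/14, CG = +√(5/14)
Pairs with CG² = 3/14: (2,1/2): +√(3/14)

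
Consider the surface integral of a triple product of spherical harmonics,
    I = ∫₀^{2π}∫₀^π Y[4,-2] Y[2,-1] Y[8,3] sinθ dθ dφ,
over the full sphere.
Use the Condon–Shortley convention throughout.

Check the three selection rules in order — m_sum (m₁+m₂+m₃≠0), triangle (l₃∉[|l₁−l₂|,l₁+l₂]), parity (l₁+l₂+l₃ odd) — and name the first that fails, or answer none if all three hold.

azimuthal sum: -2 − 1 + 3 = 0  ✓
l₃ must lie in [2,6]; have l₃=8  ✗
L = 4 + 2 + 8 = 14 (even)

triangle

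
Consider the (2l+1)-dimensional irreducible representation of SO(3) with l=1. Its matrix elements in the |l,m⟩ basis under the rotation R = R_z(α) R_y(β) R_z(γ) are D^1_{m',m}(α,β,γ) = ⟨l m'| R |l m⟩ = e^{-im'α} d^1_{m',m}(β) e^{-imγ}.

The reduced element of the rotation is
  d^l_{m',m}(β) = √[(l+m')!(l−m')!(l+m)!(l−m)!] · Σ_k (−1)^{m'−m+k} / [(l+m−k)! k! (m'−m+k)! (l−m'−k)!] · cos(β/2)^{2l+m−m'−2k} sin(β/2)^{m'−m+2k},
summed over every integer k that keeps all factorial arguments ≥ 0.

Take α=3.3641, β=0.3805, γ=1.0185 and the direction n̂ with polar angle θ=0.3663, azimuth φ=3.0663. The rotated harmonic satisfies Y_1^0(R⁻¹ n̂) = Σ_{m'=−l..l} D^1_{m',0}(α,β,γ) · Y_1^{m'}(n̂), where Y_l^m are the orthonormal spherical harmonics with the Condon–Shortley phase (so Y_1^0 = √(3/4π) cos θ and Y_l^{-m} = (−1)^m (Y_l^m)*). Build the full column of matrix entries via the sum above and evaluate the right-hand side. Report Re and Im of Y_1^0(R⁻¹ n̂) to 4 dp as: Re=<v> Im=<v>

Need the full column D^1_{m',0} for m'=−1..1 at α=3.3641, β=0.3805, γ=1.0185.
cos(β/2)=0.981957, sin(β/2)=0.189104
d^1_{-1,0}: single k=1 term ⇒ +0.262609;  D = -0.256135-0.057951i
d^1_{0,0}: k∈[0..1] ⇒ +0.964240 -0.035760 = +0.928479;  D = +0.928479+0.000000i
d^1_{1,0}: single k=0 term ⇒ -0.262609;  D = +0.256135-0.057951i
Y_1^{m'}(θ=0.3663,φ=3.0663) and Σ D·Y over m':
  (-0.2561-0.0580i)·(-0.1234-0.0093i)  (+0.9285+0.0000i)·(+0.4562+0.0000i)  (+0.2561-0.0580i)·(+0.1234-0.0093i)
Y_1^0(R⁻¹ n̂) = +0.485693+0.000000i

Re=0.4857 Im=0.0000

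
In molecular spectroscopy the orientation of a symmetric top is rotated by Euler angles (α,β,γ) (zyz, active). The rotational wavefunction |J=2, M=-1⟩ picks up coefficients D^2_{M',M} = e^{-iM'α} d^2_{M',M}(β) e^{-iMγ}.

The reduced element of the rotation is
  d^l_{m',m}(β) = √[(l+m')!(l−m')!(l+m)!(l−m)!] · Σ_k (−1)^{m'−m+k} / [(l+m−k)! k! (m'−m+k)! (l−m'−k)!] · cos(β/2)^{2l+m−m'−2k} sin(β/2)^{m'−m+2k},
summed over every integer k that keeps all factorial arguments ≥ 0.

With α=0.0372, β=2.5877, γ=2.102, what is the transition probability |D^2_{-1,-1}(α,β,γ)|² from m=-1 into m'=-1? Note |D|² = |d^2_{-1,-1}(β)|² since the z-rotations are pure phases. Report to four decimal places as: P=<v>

First d^2_{-1,-1}(β=2.5877), then the phase factors e^{-i(-1)α} and e^{-i(-1)γ}:
c=cos(2.587700/2)=0.273420, s=sin(2.587700/2)=0.961895; N=√[1·6·1·6]=6.000000
The bounds max(0,m−m')=0 and min(l+m,l−m')=1 give 2 terms
  k=0: (−1)^0·6.0000/(6)·0.2734^4·0.9619^0 = +0.005589
  k=1: (−1)^1·6.0000/(2)·0.2734^2·0.9619^2 = -0.207508
d^2_{-1,-1}(2.5877) = +0.005589 -0.207508 = -0.201920
|D^2_{-1,-1}|² = |d^2_{-1,-1}(β)|² = (-0.201920)² = 0.040772 (the z-rotation phases have unit modulus)

P=0.0408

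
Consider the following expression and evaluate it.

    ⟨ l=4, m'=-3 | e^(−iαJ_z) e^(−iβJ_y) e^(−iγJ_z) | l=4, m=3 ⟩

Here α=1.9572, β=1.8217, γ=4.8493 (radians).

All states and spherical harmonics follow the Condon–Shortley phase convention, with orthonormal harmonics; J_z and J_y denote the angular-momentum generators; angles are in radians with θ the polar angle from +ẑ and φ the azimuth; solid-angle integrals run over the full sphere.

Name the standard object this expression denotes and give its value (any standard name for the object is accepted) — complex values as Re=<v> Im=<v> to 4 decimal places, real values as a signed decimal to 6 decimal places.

Wigner D-matrix element, Re=-0.3575 Im=-0.3321

This is a Wigner D-matrix element — the rotation-matrix element ⟨l m'| R(α,β,γ) |l m⟩ in the angular-momentum basis.
D^4_{-3,3}(1.9572,1.8217,4.8493) = e^{-i·-3·1.9572}·d^4_{-3,3}(1.8217)·e^{-i·3·4.8493}. Compute d first:
With c≡cos(β/2)=0.613074 and s≡sin(β/2)=0.790025, N=[1·5040·5040·1]^{1/2}=5040.000000
k∈{6,7} keeps every argument non-negative
  k=6: (−1)^0·5040.0000/(720)·0.6131^2·0.7900^6 = +0.639691
  k=7: (−1)^1·5040.0000/(5040)·0.6131^0·0.7900^8 = -0.151750
d^4_{-3,3}(1.8217) = +0.639691 -0.151750 = +0.487941
Attach z-rotation phases: D = e^{-i(-3)(1.9572)}·(+0.487941)·e^{-i(3)(4.8493)} = -0.357527-0.332056i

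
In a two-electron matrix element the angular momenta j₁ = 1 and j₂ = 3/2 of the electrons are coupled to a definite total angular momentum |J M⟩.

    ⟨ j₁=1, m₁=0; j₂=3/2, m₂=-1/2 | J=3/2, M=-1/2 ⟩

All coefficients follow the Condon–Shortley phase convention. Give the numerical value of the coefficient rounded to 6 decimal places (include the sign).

√[4·1!1!2!/5! · 1!1!1!2!1!2!] = √(4/15)
  +(−1)^0/∏(0,1,1,1,0,1)! = 1  (running 1)
  +(−1)^1/∏(1,0,0,0,1,2)! = -1/2  (running 1/2)
⟨..|..⟩ = √(4/15)·(1/2) = +0.258199

+0.258199  (= +√(1/15))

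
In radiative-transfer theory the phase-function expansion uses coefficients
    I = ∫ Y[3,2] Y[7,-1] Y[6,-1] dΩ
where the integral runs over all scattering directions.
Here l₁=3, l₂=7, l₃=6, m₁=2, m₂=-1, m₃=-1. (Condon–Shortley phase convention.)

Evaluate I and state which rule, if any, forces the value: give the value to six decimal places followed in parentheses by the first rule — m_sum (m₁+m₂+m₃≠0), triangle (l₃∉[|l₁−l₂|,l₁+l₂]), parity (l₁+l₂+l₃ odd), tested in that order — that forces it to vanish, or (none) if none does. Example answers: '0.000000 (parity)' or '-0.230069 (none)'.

Checks pass: Σm=0; 16 even; l₃=6∈[4,10].
(2·3+1)(2·7+1)(2·6+1) = 1365
Δ: 4! 2! 10! / 17! → 1/2042040
sum: t=1:−1/207360 t=2:+1/57600 t=3:−1/207360 = 1/129600
3j²(3 7 6; 0 0 0) = Δ·Π!·Σ² = 168/12155  (sign +1)
sum: t=0:+1/414720 t=1:−1/172800 = -7/2073600
3j²(3 7 6; 2 -1 -1) = Δ·Π!·Σ² = 343/29172  (sign +1)
combine: 4πI² = 1365·168/12155·343/29172 = 100842/454597
take √, sign +1: I = 0.13286253
No selection rule forces the value: the integral is nonzero (none).

0.132863 (none)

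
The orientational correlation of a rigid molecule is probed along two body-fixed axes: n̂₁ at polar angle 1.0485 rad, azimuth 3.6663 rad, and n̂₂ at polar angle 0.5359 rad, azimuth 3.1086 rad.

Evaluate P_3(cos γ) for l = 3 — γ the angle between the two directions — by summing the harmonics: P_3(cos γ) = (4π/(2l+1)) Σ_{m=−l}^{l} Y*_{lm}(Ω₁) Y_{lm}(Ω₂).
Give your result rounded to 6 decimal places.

0.094692

Summing Y*_{l m}(θ₁,φ₁)·Y_{l m}(θ₂,φ₂) over m ∈ [−3, 3]; prefactor 4π/(2·3+1) = 1.795196:
  m=-3: (0.00090 - 0.27160j) × (-0.05527 - 0.00549j) = -0.00154 + 0.01501j  (running Σ = -0.00154 + 0.01501j)
  m=-2: (0.19074 + 0.33207j) × (0.22861 + 0.01511j) = 0.03859 + 0.07880j  (running Σ = 0.03705 + 0.09380j)
  m=-1: (-0.05924 - 0.03429j) × (-0.44471 - 0.01468j) = 0.02584 + 0.01612j  (running Σ = 0.06289 + 0.10992j)
  m=0: (-0.32684 + 0.00000j) × (0.22343 + 0.00000j) = -0.07303 + 0.00000j  (running Σ = -0.01014 + 0.10992j)
  m=1: (0.05924 - 0.03429j) × (0.44471 - 0.01468j) = 0.02584 - 0.01612j  (running Σ = 0.01570 + 0.09380j)
  m=2: (0.19074 - 0.33207j) × (0.22861 - 0.01511j) = 0.03859 - 0.07880j  (running Σ = 0.05429 + 0.01501j)
  m=3: (-0.00090 - 0.27160j) × (0.05527 - 0.00549j) = -0.00154 - 0.01501j  (running Σ = 0.05275 + 0.00000j)
Total Σ_m = 0.05275 + 0.00000j. Multiply by 1.795196: 0.09469 + 0.00000j. P_3(cos γ) = 0.094692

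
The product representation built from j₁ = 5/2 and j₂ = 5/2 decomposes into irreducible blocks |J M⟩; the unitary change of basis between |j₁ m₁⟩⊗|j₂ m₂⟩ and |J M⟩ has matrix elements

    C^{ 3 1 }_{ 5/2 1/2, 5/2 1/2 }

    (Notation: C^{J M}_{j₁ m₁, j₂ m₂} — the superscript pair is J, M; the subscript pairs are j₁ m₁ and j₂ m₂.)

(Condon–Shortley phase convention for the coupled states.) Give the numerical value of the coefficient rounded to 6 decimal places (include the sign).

-0.516398  (= −√(4/15))

√[7·2!3!3!/9! · 3!2!3!2!4!2!] = √(48/5)
  +(−1)^0/∏(0,2,2,3,1,0)! = 1/24  (running 1/24)
  +(−1)^1/∏(1,1,1,2,2,1)! = -1/4  (running -5/24)
  +(−1)^2/∏(2,0,0,1,3,2)! = 1/24  (running -1/6)
⟨..|..⟩ = √(48/5)·(-1/6) = -0.516398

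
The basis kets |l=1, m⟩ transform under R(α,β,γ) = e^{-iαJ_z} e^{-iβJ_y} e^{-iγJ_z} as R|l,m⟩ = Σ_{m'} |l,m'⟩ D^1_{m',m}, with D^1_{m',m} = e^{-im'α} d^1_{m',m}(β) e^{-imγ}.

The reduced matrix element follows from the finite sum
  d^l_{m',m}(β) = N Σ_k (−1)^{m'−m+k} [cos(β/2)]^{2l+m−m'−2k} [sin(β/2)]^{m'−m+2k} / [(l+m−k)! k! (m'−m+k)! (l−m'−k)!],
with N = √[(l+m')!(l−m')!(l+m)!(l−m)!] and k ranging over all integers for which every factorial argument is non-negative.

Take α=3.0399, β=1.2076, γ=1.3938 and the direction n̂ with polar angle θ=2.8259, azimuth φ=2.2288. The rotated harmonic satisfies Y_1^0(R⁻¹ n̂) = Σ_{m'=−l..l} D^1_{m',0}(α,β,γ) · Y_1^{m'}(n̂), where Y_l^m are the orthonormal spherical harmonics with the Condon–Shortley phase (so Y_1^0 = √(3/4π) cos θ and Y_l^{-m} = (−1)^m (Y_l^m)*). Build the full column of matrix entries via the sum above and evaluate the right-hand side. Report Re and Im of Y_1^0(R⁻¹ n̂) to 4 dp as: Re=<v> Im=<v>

Need the full column D^1_{m',0} for m'=−1..1 at α=3.0399, β=1.2076, γ=1.3938.
cos(β/2)=0.823184, sin(β/2)=0.567775
d^1_{-1,0}: single k=1 term ⇒ +0.660979;  D = -0.657565+0.067101i
d^1_{0,0}: k∈[0..1] ⇒ +0.677632 -0.322368 = +0.355264;  D = +0.355264+0.000000i
d^1_{1,0}: single k=0 term ⇒ -0.660979;  D = +0.657565+0.067101i
Y_1^{m'}(θ=2.8259,φ=2.2288) and Σ D·Y over m':
  (-0.6576+0.0671i)·(-0.0656-0.0849i)  (+0.3553+0.0000i)·(-0.4645+0.0000i)  (+0.6576+0.0671i)·(+0.0656-0.0849i)
Y_1^0(R⁻¹ n̂) = -0.067345+0.000000i

Re=-0.0673 Im=0.0000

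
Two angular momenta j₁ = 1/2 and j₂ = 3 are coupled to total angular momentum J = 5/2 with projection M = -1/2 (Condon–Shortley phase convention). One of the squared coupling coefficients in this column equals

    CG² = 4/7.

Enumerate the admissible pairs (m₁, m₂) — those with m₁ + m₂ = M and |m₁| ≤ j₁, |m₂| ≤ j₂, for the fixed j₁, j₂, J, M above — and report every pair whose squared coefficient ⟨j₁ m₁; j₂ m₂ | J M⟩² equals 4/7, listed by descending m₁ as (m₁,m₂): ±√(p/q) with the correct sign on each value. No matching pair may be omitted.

(1/2,-1): +√(4/7)

Admissible pairs with m₁+m₂ = M = -1/2: (-1/2,0), (1/2,-1)
  (m₁,m₂)=(1/2,-1): CG² = 4/7, CG = +√(4/7)   ← matches the target
  (m₁,m₂)=(-1/2,0): CG² = 3/7, CG = −√(3/7)
Pairs with CG² = 4/7: (1/2,-1): +√(4/7)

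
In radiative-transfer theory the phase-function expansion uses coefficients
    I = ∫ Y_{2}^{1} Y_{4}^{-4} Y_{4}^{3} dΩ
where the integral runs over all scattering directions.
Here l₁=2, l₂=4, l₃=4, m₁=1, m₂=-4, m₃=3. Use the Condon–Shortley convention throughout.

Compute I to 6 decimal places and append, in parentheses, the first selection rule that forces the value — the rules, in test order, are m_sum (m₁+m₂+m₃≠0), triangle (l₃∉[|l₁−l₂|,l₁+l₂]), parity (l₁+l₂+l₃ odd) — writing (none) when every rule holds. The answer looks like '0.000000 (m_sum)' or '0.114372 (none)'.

0.198645 (none)

Checks pass: Σm=0; 10 even; l₃=4∈[2,6].
(2·2+1)(2·4+1)(2·4+1) = 405
Δ: 2! 2! 6! / 11! → 1/13860
sum: t=0:+1/192 t=1:−1/36 t=2:+1/192 = -5/288
3j²(2 4 4; 0 0 0) = Δ·Π!·Σ² = 20/693  (sign -1)
sum: t=0:+1/1440 = 1/1440
3j²(2 4 4; 1 -4 3) = Δ·Π!·Σ² = 7/165  (sign -1)
combine: 4πI² = 405·20/693·7/165 = 60/121
take √, sign +1: I = 0.19864517
No selection rule forces the value: the integral is nonzero (none).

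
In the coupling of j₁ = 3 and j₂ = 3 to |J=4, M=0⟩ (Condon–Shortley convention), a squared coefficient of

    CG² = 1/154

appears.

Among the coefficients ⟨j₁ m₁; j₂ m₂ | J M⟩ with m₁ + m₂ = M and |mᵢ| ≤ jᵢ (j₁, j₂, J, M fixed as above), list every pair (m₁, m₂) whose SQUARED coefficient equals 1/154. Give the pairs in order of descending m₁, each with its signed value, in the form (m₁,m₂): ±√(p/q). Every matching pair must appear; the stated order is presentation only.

(1,-1): +√(1/154); (-1,1): +√(1/154)

Admissible pairs with m₁+m₂ = M = 0: (-3,3), (-2,2), (-1,1), (0,0), (1,-1), (2,-2), (3,-3)
  (m₁,m₂)=(3,-3): CG² = 9/154, CG = +√(9/154)
  (m₁,m₂)=(2,-2): CG² = 7/22, CG = +√(7/22)
  (m₁,m₂)=(1,-1): CG² = 1/154, CG = +√(1/154)   ← matches the target
  (m₁,m₂)=(0,0): CG² = 18/77, CG = −√(18/77)
  (m₁,m₂)=(-1,1): CG² = 1/154, CG = +√(1/154)   ← matches the target
  (m₁,m₂)=(-2,2): CG² = 7/22, CG = +√(7/22)
  (m₁,m₂)=(-3,3): CG² = 9/154, CG = +√(9/154)
Pairs with CG² = 1/154: (1,-1): +√(1/154); (-1,1): +√(1/154)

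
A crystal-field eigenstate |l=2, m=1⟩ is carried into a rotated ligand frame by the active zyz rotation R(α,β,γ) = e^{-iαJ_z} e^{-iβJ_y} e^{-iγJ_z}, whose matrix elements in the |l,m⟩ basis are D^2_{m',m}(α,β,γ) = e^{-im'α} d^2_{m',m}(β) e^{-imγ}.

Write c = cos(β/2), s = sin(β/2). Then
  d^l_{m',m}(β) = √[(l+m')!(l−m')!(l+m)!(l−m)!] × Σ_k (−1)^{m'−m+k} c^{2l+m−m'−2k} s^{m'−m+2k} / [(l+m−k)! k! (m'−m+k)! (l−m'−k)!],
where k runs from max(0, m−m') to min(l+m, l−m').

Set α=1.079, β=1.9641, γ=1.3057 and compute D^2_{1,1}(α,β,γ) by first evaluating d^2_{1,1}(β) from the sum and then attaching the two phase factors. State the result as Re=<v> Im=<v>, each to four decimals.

Re=0.3960 Im=0.3741

Split into d^2_{1,1}(β=1.9641) × two z-phases.
Half-angle: c=0.555319, s=0.831638. N=√(6·1·6·1)=6.000000
The bounds max(0,m−m')=0 and min(l+m,l−m')=1 give 2 terms
  k=0: (−1)^0·6.0000/(6)·0.5553^4·0.8316^0 = +0.095098
  k=1: (−1)^1·6.0000/(2)·0.5553^2·0.8316^2 = -0.639844
d^2_{1,1}(1.9641) = +0.095098 -0.639844 = -0.544747
Phases: e^{-i·(1)·1.0790}=+0.472210-0.881486i, e^{-i·(1)·1.3057}=+0.262002-0.965067i ⇒ D=+0.396016+0.374059i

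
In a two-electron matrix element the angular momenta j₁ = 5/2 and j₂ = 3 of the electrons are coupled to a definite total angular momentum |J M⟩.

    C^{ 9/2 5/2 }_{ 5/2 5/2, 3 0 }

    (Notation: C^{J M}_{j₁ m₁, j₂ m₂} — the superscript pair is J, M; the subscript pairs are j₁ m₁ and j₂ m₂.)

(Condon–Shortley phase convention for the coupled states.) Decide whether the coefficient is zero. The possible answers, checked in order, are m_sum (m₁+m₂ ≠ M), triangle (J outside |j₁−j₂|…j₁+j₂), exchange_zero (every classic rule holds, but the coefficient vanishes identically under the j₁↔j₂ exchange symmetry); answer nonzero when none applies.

nonzero

m-sum: m₁+m₂ = 5/2+0 = 5/2, M = 5/2  ✓
triangle: |j₁−j₂| = 1/2 ≤ J = 9/2 ≤ j₁+j₂ = 11/2  ✓
exchange: j₁≠j₂ or m₁≠m₂ — the exchange symmetry imposes no constraint here
value check: CG = +√(25/66) = +0.615457 ≠ 0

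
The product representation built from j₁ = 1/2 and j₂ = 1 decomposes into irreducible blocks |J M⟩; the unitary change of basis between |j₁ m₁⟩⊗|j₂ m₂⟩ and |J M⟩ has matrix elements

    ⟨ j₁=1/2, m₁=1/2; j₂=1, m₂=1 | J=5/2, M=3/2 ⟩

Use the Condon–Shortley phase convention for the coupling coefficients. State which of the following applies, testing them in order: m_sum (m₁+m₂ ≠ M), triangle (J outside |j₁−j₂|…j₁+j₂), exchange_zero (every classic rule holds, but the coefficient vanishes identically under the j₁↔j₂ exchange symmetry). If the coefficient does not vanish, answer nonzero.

m-sum: m₁+m₂ = 1/2+1 = 3/2, M = 3/2  ✓
triangle: need |j₁−j₂| ≤ J ≤ j₁+j₂, i.e. J ∈ [1/2, 3/2]; J = 5/2 is outside ✗ ⇒ coefficient is 0

triangle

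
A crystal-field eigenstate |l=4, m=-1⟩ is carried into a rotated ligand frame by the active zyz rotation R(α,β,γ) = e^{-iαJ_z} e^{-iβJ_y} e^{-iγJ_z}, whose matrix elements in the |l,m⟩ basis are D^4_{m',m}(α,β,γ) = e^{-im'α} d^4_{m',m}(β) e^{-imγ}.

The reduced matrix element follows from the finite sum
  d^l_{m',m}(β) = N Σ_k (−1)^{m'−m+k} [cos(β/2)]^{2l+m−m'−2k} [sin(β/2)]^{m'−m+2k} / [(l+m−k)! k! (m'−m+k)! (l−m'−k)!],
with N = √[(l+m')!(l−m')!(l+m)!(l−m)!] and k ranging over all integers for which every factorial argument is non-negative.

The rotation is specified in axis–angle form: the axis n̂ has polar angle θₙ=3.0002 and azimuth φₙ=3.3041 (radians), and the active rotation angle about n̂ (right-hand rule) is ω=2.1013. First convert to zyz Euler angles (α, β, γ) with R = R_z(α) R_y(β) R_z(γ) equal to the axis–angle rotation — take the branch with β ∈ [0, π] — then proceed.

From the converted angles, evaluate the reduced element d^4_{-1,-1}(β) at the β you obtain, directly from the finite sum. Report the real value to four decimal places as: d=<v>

d=0.7336

Axis–angle → zyz. n̂ = (sinθₙcosφₙ, sinθₙsinφₙ, cosθₙ) = (-0.139065, -0.022800, -0.990021), ω = 2.1013.
R = I cosω + sinω [n̂]ₓ + (1−cosω) n̂n̂ᵀ gives
  R = [-0.476844, +0.858720, +0.187672; -0.849170, -0.505185, +0.153945; +0.227004, -0.085957, +0.970093]
β = atan2(√(R₁₃²+R₂₃²), R₃₃) = 0.245183; α = atan2(R₂₃, R₁₃) mod 2π = 0.686990; γ = atan2(R₃₂, −R₃₁) mod 2π = 3.503568
d^4_{-1,-1}(β=0.2452) via the finite sum:
Half-angle: c=0.992495, s=0.122285. N=√(6·120·6·120)=720.000000
Admissible k: 0..3 (factorial args all ≥0)
  k=0: (−1)^0·720.0000/(720)·0.9925^8·0.1223^0 = +0.941514
  k=1: (−1)^1·720.0000/(48)·0.9925^6·0.1223^2 = -0.214390
  k=2: (−1)^2·720.0000/(24)·0.9925^4·0.1223^4 = +0.006509
  k=3: (−1)^3·720.0000/(72)·0.9925^2·0.1223^6 = -0.000033
d^4_{-1,-1}(0.2452) = +0.941514 -0.214390 +0.006509 -0.000033 = +0.733600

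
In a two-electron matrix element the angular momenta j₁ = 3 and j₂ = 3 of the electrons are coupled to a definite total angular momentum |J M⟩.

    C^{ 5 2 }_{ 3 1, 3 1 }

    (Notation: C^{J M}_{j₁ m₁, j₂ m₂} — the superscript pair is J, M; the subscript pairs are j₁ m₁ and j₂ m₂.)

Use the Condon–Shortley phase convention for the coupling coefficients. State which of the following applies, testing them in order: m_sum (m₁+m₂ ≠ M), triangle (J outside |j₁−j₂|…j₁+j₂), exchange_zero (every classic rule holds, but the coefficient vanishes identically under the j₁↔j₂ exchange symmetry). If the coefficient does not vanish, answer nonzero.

m-sum: m₁+m₂ = 1+1 = 2, M = 2  ✓
triangle: |j₁−j₂| = 0 ≤ J = 5 ≤ j₁+j₂ = 6  ✓
exchange: j₁=j₂ and m₁=m₂, and (−1)^(j₁+j₂−J) = (−1)^1 = −1 forces ⟨j₁m₁;j₂m₂|JM⟩ = −⟨j₂m₂;j₁m₁|JM⟩ = −⟨j₁m₁;j₂m₂|JM⟩ ⇒ the coefficient vanishes identically
Racah sum check: Σ_k collapses to 0 ⇒ CG = 0

exchange_zero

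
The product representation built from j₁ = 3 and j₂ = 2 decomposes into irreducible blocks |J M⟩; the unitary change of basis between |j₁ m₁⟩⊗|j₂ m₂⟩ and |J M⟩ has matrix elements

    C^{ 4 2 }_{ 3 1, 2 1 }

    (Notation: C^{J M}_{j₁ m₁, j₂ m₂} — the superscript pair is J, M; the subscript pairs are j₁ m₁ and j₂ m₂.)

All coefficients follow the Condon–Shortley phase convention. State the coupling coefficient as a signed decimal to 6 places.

-0.188982  (= −√(1/28))

j₁+j₂−J=1  J+j₁−j₂=5  J−j₁+j₂=3  j₁+j₂+J+1=10
(j₁±m₁, j₂±m₂, J±M) = (4,2,3,1,6,2)
P² = 5184/7
sum k=0..1:
  [0] +1/72 = 1/72
  [1] −1/48 = -1/48
S = -1/144
C² = P²·S² = 1/28 ; C = -0.188982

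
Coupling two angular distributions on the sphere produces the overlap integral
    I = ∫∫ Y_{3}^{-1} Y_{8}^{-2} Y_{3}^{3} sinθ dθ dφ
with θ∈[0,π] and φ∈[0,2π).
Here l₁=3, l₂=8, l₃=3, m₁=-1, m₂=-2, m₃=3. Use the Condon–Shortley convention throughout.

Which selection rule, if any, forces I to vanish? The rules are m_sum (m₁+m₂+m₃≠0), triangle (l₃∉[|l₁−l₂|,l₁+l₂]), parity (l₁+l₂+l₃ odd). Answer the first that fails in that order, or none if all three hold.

m₁+m₂+m₃ = -1 − 2 + 3 = 0  ✓
triangle: need |l₁−l₂| ≤ l₃ ≤ l₁+l₂ = [5,11]; l₃=3 is outside  ✗
parity: l₁+l₂+l₃ = 14 is even

triangle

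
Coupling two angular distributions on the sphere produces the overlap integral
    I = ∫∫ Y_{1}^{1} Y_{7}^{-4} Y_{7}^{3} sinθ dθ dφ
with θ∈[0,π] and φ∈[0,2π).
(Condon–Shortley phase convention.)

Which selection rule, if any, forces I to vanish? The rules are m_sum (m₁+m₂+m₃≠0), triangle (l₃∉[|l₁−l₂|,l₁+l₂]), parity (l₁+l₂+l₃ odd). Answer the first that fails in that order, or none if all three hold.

parity

Σmᵢ = 0  ✓
l₃∈[|l₁−l₂|,l₁+l₂]=[6,8], have l₃=7  ✓
Σlᵢ = 15 ⇒ odd  ✗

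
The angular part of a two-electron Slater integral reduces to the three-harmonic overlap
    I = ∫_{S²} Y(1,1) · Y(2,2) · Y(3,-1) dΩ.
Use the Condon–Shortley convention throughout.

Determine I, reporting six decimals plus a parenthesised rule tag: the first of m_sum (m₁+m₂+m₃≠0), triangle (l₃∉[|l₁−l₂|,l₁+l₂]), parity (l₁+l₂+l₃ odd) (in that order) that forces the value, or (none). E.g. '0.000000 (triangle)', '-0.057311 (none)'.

Σmᵢ = 2 ≠ 0, so the φ-integral vanishes; I = 0

0.000000 (m_sum)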